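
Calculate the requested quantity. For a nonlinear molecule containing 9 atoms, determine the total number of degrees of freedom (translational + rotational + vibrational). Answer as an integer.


Step 1: Translational DOF = 3
Step 2: Rotational DOF (nonlinear) = 3
Step 3: Vibrational DOF = 3*9 - 6 = 21
Step 4: Total = 3 + 3 + 21 = 27

27


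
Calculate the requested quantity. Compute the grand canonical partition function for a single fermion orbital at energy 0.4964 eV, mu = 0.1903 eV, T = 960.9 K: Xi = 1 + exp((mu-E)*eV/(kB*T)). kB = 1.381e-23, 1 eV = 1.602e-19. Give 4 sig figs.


Step 1: (mu - E) = 0.1903 - 0.4964 = -0.3061 eV
Step 2: x = (mu-E)*eV/(kB*T) = -0.3061*1.602e-19/(1.381e-23*960.9) = -3.695
Step 3: exp(x) = 0.02484
Step 4: Xi = 1 + 0.02484 = 1.025

1.025


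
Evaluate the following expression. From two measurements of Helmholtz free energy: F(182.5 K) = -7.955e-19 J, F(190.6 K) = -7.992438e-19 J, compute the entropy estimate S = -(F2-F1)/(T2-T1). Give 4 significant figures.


Step 1: dF = F2 - F1 = -7.992438e-19 - (-7.955e-19) = -3.7438e-21 J
Step 2: dT = T2 - T1 = 190.6 - 182.5 = 8.1 K
Step 3: S = -dF/dT = -(-3.7438e-21)/8.1 = 4.622e-22 J/K

4.622e-22


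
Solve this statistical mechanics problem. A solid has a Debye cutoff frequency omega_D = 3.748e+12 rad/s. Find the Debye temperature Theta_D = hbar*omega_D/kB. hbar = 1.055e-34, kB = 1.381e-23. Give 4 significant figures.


Step 1: hbar*omega_D = 1.055e-34 * 3.748e+12 = 3.954e-22 J
Step 2: Theta_D = 3.954e-22 / 1.381e-23
Step 3: Theta_D = 28.63 K

28.63


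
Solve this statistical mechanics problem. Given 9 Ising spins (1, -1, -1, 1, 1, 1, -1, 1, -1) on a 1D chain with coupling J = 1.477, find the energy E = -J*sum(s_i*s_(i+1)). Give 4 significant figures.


Step 1: Nearest-neighbor products: -1, 1, -1, 1, 1, -1, -1, -1
Step 2: Sum of products = -2
Step 3: E = -1.477 * -2 = 2.954

2.954


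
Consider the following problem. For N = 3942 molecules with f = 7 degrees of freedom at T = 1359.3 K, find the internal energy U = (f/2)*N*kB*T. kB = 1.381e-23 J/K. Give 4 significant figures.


Step 1: f/2 = 7/2 = 3.5
Step 2: N*kB*T = 3942*1.381e-23*1359.3 = 7.4e-17
Step 3: U = 3.5 * 7.4e-17 = 2.59e-16 J

2.59e-16


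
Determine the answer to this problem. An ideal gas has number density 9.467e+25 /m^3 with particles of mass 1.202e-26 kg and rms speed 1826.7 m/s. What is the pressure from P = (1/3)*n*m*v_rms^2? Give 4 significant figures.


Step 1: v_rms^2 = 1826.7^2 = 3.337e+06
Step 2: n*m = 9.467e+25*1.202e-26 = 1.138
Step 3: P = (1/3)*1.138*3.337e+06 = 1.266e+06 Pa

1.266e+06


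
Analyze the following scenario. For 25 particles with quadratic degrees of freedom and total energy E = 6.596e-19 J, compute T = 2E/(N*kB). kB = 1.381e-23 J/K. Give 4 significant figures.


Step 1: Numerator = 2*E = 2*6.596e-19 = 1.319e-18 J
Step 2: Denominator = N*kB = 25*1.381e-23 = 3.452e-22
Step 3: T = 1.319e-18 / 3.452e-22 = 3821 K

3821


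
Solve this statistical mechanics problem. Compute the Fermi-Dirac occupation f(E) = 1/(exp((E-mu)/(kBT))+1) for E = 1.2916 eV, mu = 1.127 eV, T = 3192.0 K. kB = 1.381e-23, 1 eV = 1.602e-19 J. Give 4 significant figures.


Step 1: (E - mu) = 1.2916 - 1.127 = 0.1646 eV
Step 2: Convert: (E-mu)*eV = 2.637e-20 J
Step 3: x = (E-mu)*eV/(kB*T) = 0.5982
Step 4: f = 1/(exp(0.5982)+1) = 0.3548

0.3548


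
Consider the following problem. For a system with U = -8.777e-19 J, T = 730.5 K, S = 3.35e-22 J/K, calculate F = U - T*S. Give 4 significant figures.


Step 1: T*S = 730.5 * 3.35e-22 = 2.447e-19 J
Step 2: F = U - T*S = -8.777e-19 - 2.447e-19
Step 3: F = -1.122e-18 J

-1.122e-18


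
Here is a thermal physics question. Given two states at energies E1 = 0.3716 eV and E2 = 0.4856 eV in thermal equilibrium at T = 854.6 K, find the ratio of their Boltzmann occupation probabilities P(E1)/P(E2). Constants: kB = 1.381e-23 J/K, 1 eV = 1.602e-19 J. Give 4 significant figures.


Step 1: Compute energy difference dE = E1 - E2 = 0.3716 - 0.4856 = -0.114 eV
Step 2: Convert to Joules: dE_J = -0.114 * 1.602e-19 = -1.826e-20 J
Step 3: Compute exponent = -dE_J / (kB * T) = -(-1.826e-20) / (1.381e-23 * 854.6) = 1.547
Step 4: P(E1)/P(E2) = exp(1.547) = 4.699

4.699


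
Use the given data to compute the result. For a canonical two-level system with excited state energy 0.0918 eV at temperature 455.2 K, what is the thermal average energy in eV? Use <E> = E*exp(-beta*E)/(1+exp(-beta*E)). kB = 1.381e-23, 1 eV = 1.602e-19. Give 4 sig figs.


Step 1: beta*E = 0.0918*1.602e-19/(1.381e-23*455.2) = 2.339
Step 2: exp(-beta*E) = 0.09638
Step 3: <E> = 0.0918*0.09638/(1+0.09638) = 0.00807 eV

0.00807


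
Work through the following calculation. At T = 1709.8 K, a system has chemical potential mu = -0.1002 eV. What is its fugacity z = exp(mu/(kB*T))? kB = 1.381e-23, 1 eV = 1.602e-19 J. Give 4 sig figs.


Step 1: Convert mu to Joules: -0.1002*1.602e-19 = -1.605e-20 J
Step 2: kB*T = 1.381e-23*1709.8 = 2.361e-20 J
Step 3: mu/(kB*T) = -0.6798
Step 4: z = exp(-0.6798) = 0.5067

0.5067


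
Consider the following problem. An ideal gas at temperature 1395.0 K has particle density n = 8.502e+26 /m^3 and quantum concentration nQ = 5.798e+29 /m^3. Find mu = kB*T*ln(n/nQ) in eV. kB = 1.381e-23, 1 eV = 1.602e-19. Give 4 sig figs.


Step 1: n/nQ = 8.502e+26/5.798e+29 = 0.001466
Step 2: ln(n/nQ) = -6.525
Step 3: mu = kB*T*ln(n/nQ) = 1.926e-20*-6.525 = -1.257e-19 J
Step 4: Convert to eV: -1.257e-19/1.602e-19 = -0.7847 eV

-0.7847


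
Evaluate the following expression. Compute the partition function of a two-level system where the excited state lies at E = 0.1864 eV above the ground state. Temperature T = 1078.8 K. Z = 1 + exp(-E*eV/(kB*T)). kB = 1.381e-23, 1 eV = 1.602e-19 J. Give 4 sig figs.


Step 1: Compute beta*E = E*eV/(kB*T) = 0.1864*1.602e-19/(1.381e-23*1078.8) = 2.004
Step 2: exp(-beta*E) = exp(-2.004) = 0.1347
Step 3: Z = 1 + 0.1347 = 1.135

1.135


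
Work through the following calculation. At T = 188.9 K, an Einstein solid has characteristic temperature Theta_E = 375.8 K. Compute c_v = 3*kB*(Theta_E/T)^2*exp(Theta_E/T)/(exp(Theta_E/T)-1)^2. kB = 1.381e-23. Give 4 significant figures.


Step 1: x = Theta_E/T = 375.8/188.9 = 1.989
Step 2: x^2 = 3.958
Step 3: exp(x) = 7.311
Step 4: c_v = 3*1.381e-23*3.958*7.311/(7.311-1)^2 = 3.01e-23

3.01e-23


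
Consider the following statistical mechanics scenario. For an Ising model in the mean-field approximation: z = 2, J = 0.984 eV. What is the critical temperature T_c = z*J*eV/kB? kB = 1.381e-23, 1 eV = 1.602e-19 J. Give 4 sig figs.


Step 1: z*J = 2*0.984 = 1.968 eV
Step 2: Convert to Joules: 1.968*1.602e-19 = 3.153e-19 J
Step 3: T_c = 3.153e-19 / 1.381e-23 = 2.283e+04 K

2.283e+04


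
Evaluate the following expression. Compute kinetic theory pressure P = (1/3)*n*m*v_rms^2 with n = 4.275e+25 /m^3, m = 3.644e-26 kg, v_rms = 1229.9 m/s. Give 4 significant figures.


Step 1: v_rms^2 = 1229.9^2 = 1.513e+06
Step 2: n*m = 4.275e+25*3.644e-26 = 1.558
Step 3: P = (1/3)*1.558*1.513e+06 = 7.855e+05 Pa

7.855e+05


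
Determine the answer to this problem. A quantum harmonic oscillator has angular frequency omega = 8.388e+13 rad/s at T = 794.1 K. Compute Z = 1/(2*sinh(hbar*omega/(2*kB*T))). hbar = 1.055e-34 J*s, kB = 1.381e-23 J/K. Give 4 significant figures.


Step 1: Compute x = hbar*omega/(kB*T) = 1.055e-34*8.388e+13/(1.381e-23*794.1) = 0.8069
Step 2: x/2 = 0.4035
Step 3: sinh(x/2) = 0.4145
Step 4: Z = 1/(2*0.4145) = 1.206

1.206


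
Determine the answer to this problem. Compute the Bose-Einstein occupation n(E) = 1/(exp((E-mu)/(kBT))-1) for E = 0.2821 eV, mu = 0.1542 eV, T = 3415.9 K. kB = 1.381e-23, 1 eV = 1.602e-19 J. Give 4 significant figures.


Step 1: (E - mu) = 0.1279 eV
Step 2: x = (E-mu)*eV/(kB*T) = 0.1279*1.602e-19/(1.381e-23*3415.9) = 0.4343
Step 3: exp(x) = 1.544
Step 4: n = 1/(exp(x)-1) = 1.838

1.838


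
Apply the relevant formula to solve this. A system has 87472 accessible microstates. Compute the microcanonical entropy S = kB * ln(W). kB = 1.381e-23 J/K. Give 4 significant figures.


Step 1: ln(W) = ln(87472) = 11.38
Step 2: S = kB * ln(W) = 1.381e-23 * 11.38
Step 3: S = 1.571e-22 J/K

1.571e-22


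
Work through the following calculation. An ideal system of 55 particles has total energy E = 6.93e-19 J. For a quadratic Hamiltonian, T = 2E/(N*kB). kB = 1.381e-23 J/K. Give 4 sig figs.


Step 1: Numerator = 2*E = 2*6.93e-19 = 1.386e-18 J
Step 2: Denominator = N*kB = 55*1.381e-23 = 7.595e-22
Step 3: T = 1.386e-18 / 7.595e-22 = 1825 K

1825


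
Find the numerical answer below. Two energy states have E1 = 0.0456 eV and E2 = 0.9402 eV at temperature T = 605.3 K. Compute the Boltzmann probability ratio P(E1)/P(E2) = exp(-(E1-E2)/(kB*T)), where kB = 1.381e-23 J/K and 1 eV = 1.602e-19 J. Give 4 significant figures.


Step 1: Compute energy difference dE = E1 - E2 = 0.0456 - 0.9402 = -0.8946 eV
Step 2: Convert to Joules: dE_J = -0.8946 * 1.602e-19 = -1.433e-19 J
Step 3: Compute exponent = -dE_J / (kB * T) = -(-1.433e-19) / (1.381e-23 * 605.3) = 17.14
Step 4: P(E1)/P(E2) = exp(17.14) = 2.791e+07

2.791e+07


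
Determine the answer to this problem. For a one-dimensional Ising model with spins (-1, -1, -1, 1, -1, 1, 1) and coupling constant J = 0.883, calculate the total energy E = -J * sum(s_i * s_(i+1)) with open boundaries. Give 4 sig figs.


Step 1: Nearest-neighbor products: 1, 1, -1, -1, -1, 1
Step 2: Sum of products = 0
Step 3: E = -0.883 * 0 = 0

0


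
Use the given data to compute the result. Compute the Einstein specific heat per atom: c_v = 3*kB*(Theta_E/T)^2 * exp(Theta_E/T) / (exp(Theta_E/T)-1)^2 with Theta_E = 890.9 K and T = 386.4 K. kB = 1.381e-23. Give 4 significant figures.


Step 1: x = Theta_E/T = 890.9/386.4 = 2.306
Step 2: x^2 = 5.316
Step 3: exp(x) = 10.03
Step 4: c_v = 3*1.381e-23*5.316*10.03/(10.03-1)^2 = 2.709e-23

2.709e-23


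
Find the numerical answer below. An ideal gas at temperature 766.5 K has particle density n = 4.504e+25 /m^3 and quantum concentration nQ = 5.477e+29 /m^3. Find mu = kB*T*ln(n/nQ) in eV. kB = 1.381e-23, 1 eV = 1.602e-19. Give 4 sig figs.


Step 1: n/nQ = 4.504e+25/5.477e+29 = 8.223e-05
Step 2: ln(n/nQ) = -9.406
Step 3: mu = kB*T*ln(n/nQ) = 1.059e-20*-9.406 = -9.957e-20 J
Step 4: Convert to eV: -9.957e-20/1.602e-19 = -0.6215 eV

-0.6215


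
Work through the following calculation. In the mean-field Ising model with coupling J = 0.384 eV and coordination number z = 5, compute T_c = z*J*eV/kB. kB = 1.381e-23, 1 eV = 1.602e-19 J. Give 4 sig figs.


Step 1: z*J = 5*0.384 = 1.92 eV
Step 2: Convert to Joules: 1.92*1.602e-19 = 3.076e-19 J
Step 3: T_c = 3.076e-19 / 1.381e-23 = 2.227e+04 K

2.227e+04


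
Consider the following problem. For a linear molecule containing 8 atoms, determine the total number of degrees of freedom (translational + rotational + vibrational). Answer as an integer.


Step 1: Translational DOF = 3
Step 2: Rotational DOF (linear) = 2
Step 3: Vibrational DOF = 3*8 - 5 = 19
Step 4: Total = 3 + 2 + 19 = 24

24


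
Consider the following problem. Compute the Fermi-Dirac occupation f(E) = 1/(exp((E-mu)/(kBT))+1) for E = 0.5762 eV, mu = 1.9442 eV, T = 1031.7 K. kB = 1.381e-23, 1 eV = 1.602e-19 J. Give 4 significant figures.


Step 1: (E - mu) = 0.5762 - 1.9442 = -1.368 eV
Step 2: Convert: (E-mu)*eV = -2.192e-19 J
Step 3: x = (E-mu)*eV/(kB*T) = -15.38
Step 4: f = 1/(exp(-15.38)+1) = 1

1


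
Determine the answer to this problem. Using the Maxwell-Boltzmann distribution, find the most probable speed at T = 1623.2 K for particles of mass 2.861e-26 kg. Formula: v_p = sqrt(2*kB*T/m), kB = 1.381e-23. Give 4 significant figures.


Step 1: Numerator = 2*kB*T = 2*1.381e-23*1623.2 = 4.483e-20
Step 2: Ratio = 4.483e-20 / 2.861e-26 = 1.567e+06
Step 3: v_p = sqrt(1.567e+06) = 1252 m/s

1252


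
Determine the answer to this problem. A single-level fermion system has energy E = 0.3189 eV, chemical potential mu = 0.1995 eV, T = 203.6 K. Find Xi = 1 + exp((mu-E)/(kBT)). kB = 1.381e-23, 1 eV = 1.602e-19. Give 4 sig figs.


Step 1: (mu - E) = 0.1995 - 0.3189 = -0.1194 eV
Step 2: x = (mu-E)*eV/(kB*T) = -0.1194*1.602e-19/(1.381e-23*203.6) = -6.803
Step 3: exp(x) = 0.001111
Step 4: Xi = 1 + 0.001111 = 1.001

1.001


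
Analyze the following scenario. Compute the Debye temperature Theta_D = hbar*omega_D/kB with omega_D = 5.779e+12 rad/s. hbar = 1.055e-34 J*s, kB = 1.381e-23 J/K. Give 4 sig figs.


Step 1: hbar*omega_D = 1.055e-34 * 5.779e+12 = 6.097e-22 J
Step 2: Theta_D = 6.097e-22 / 1.381e-23
Step 3: Theta_D = 44.15 K

44.15


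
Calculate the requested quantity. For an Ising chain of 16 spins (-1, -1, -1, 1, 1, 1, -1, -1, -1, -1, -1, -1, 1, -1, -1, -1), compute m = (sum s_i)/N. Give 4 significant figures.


Step 1: Count up spins (+1): 4, down spins (-1): 12
Step 2: Total magnetization M = 4 - 12 = -8
Step 3: m = M/N = -8/16 = -0.5

-0.5


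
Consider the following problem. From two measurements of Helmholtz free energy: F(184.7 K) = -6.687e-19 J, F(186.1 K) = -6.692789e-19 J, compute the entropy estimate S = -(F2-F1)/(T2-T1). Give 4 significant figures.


Step 1: dF = F2 - F1 = -6.692789e-19 - (-6.687e-19) = -5.789e-22 J
Step 2: dT = T2 - T1 = 186.1 - 184.7 = 1.4 K
Step 3: S = -dF/dT = -(-5.789e-22)/1.4 = 4.135e-22 J/K

4.135e-22


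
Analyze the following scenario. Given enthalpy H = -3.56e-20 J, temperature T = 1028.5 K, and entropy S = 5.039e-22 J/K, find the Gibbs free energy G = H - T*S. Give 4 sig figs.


Step 1: T*S = 1028.5 * 5.039e-22 = 5.183e-19 J
Step 2: G = H - T*S = -3.56e-20 - 5.183e-19
Step 3: G = -5.539e-19 J

-5.539e-19


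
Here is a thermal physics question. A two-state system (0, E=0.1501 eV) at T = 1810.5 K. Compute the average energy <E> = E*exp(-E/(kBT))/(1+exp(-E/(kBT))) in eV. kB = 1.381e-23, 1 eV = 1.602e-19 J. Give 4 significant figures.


Step 1: beta*E = 0.1501*1.602e-19/(1.381e-23*1810.5) = 0.9617
Step 2: exp(-beta*E) = 0.3822
Step 3: <E> = 0.1501*0.3822/(1+0.3822) = 0.04151 eV

0.04151


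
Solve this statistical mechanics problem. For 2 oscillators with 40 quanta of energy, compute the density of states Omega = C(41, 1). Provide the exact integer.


Step 1: Use binomial coefficient C(41, 1)
Step 2: Numerator = 41! / 40!
Step 3: Denominator = 1!
Step 4: Omega = 41

41


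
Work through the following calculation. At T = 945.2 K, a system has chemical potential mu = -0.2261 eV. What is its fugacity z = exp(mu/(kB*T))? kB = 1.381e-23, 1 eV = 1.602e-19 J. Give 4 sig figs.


Step 1: Convert mu to Joules: -0.2261*1.602e-19 = -3.622e-20 J
Step 2: kB*T = 1.381e-23*945.2 = 1.305e-20 J
Step 3: mu/(kB*T) = -2.775
Step 4: z = exp(-2.775) = 0.06236

0.06236


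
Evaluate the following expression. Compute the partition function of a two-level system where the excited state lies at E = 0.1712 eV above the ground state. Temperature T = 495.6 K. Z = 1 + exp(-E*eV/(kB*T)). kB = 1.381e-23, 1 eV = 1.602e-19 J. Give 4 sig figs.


Step 1: Compute beta*E = E*eV/(kB*T) = 0.1712*1.602e-19/(1.381e-23*495.6) = 4.007
Step 2: exp(-beta*E) = exp(-4.007) = 0.01818
Step 3: Z = 1 + 0.01818 = 1.018

1.018


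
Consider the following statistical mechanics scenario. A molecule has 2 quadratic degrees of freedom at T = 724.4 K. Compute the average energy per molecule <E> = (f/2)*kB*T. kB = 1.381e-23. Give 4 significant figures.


Step 1: f/2 = 2/2 = 1
Step 2: kB*T = 1.381e-23 * 724.4 = 1e-20
Step 3: <E> = 1 * 1e-20 = 1e-20 J

1e-20


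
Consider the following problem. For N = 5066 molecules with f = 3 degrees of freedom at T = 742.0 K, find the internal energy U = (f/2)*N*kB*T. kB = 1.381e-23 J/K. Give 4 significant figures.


Step 1: f/2 = 3/2 = 1.5
Step 2: N*kB*T = 5066*1.381e-23*742.0 = 5.191e-17
Step 3: U = 1.5 * 5.191e-17 = 7.787e-17 J

7.787e-17


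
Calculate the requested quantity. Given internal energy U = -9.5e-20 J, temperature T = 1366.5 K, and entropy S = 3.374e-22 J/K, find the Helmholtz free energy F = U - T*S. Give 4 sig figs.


Step 1: T*S = 1366.5 * 3.374e-22 = 4.611e-19 J
Step 2: F = U - T*S = -9.5e-20 - 4.611e-19
Step 3: F = -5.561e-19 J

-5.561e-19


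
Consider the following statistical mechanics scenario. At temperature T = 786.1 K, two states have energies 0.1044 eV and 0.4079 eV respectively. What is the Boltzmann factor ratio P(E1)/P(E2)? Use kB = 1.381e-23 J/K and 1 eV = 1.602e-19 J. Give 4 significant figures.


Step 1: Compute energy difference dE = E1 - E2 = 0.1044 - 0.4079 = -0.3035 eV
Step 2: Convert to Joules: dE_J = -0.3035 * 1.602e-19 = -4.862e-20 J
Step 3: Compute exponent = -dE_J / (kB * T) = -(-4.862e-20) / (1.381e-23 * 786.1) = 4.479
Step 4: P(E1)/P(E2) = exp(4.479) = 88.12

88.12


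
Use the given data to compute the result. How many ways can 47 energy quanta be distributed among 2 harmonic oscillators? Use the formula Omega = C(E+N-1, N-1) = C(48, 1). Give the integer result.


Step 1: Use binomial coefficient C(48, 1)
Step 2: Numerator = 48! / 47!
Step 3: Denominator = 1!
Step 4: Omega = 48

48


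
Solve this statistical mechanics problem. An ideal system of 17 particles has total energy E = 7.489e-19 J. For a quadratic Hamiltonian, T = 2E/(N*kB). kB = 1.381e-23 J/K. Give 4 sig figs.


Step 1: Numerator = 2*E = 2*7.489e-19 = 1.498e-18 J
Step 2: Denominator = N*kB = 17*1.381e-23 = 2.348e-22
Step 3: T = 1.498e-18 / 2.348e-22 = 6380 K

6380


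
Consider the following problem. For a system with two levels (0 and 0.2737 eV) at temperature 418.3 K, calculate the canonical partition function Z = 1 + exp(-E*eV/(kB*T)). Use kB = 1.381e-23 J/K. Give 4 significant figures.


Step 1: Compute beta*E = E*eV/(kB*T) = 0.2737*1.602e-19/(1.381e-23*418.3) = 7.59
Step 2: exp(-beta*E) = exp(-7.59) = 0.0005054
Step 3: Z = 1 + 0.0005054 = 1.001

1.001


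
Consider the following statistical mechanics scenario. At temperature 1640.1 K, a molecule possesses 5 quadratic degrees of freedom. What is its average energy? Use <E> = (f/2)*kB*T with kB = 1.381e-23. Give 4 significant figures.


Step 1: f/2 = 5/2 = 2.5
Step 2: kB*T = 1.381e-23 * 1640.1 = 2.265e-20
Step 3: <E> = 2.5 * 2.265e-20 = 5.662e-20 J

5.662e-20


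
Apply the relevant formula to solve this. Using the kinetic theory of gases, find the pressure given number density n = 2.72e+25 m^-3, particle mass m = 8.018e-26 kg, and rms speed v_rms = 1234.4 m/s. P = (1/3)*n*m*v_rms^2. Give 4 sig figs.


Step 1: v_rms^2 = 1234.4^2 = 1.524e+06
Step 2: n*m = 2.72e+25*8.018e-26 = 2.181
Step 3: P = (1/3)*2.181*1.524e+06 = 1.108e+06 Pa

1.108e+06


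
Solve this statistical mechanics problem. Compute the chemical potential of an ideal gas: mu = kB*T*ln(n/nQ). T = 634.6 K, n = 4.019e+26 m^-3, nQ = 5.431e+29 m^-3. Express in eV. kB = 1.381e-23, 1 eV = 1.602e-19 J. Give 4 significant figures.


Step 1: n/nQ = 4.019e+26/5.431e+29 = 0.00074
Step 2: ln(n/nQ) = -7.209
Step 3: mu = kB*T*ln(n/nQ) = 8.764e-21*-7.209 = -6.318e-20 J
Step 4: Convert to eV: -6.318e-20/1.602e-19 = -0.3944 eV

-0.3944


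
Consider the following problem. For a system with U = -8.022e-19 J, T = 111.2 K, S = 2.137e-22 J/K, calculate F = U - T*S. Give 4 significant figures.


Step 1: T*S = 111.2 * 2.137e-22 = 2.376e-20 J
Step 2: F = U - T*S = -8.022e-19 - 2.376e-20
Step 3: F = -8.26e-19 J

-8.26e-19


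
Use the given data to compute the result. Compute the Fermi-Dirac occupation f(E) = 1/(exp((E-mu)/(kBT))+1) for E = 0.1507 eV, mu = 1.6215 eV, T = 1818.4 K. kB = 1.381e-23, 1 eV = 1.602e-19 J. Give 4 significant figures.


Step 1: (E - mu) = 0.1507 - 1.6215 = -1.471 eV
Step 2: Convert: (E-mu)*eV = -2.356e-19 J
Step 3: x = (E-mu)*eV/(kB*T) = -9.383
Step 4: f = 1/(exp(-9.383)+1) = 0.9999

0.9999


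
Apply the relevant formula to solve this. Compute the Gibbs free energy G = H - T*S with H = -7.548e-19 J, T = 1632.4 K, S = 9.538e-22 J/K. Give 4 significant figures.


Step 1: T*S = 1632.4 * 9.538e-22 = 1.557e-18 J
Step 2: G = H - T*S = -7.548e-19 - 1.557e-18
Step 3: G = -2.312e-18 J

-2.312e-18


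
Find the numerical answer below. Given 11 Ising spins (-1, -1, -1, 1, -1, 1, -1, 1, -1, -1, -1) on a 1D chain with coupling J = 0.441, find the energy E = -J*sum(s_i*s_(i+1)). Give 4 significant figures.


Step 1: Nearest-neighbor products: 1, 1, -1, -1, -1, -1, -1, -1, 1, 1
Step 2: Sum of products = -2
Step 3: E = -0.441 * -2 = 0.882

0.882


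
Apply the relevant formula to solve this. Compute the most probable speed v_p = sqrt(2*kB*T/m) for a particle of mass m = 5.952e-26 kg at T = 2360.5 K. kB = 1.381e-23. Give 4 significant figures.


Step 1: Numerator = 2*kB*T = 2*1.381e-23*2360.5 = 6.52e-20
Step 2: Ratio = 6.52e-20 / 5.952e-26 = 1.095e+06
Step 3: v_p = sqrt(1.095e+06) = 1047 m/s

1047


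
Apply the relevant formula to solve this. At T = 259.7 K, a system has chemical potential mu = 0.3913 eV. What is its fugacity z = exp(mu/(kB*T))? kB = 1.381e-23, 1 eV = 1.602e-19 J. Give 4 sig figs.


Step 1: Convert mu to Joules: 0.3913*1.602e-19 = 6.269e-20 J
Step 2: kB*T = 1.381e-23*259.7 = 3.586e-21 J
Step 3: mu/(kB*T) = 17.48
Step 4: z = exp(17.48) = 3.898e+07

3.898e+07


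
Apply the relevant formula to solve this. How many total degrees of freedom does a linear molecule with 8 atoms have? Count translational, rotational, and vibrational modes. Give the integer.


Step 1: Translational DOF = 3
Step 2: Rotational DOF (linear) = 2
Step 3: Vibrational DOF = 3*8 - 5 = 19
Step 4: Total = 3 + 2 + 19 = 24

24


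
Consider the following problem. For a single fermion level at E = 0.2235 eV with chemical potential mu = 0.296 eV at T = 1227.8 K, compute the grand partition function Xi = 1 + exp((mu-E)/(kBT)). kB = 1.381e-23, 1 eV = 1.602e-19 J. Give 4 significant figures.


Step 1: (mu - E) = 0.296 - 0.2235 = 0.0725 eV
Step 2: x = (mu-E)*eV/(kB*T) = 0.0725*1.602e-19/(1.381e-23*1227.8) = 0.685
Step 3: exp(x) = 1.984
Step 4: Xi = 1 + 1.984 = 2.984

2.984


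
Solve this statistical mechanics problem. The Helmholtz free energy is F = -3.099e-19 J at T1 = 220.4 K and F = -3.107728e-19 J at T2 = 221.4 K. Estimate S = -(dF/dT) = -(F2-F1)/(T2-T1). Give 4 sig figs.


Step 1: dF = F2 - F1 = -3.107728e-19 - (-3.099e-19) = -8.728e-22 J
Step 2: dT = T2 - T1 = 221.4 - 220.4 = 1 K
Step 3: S = -dF/dT = -(-8.728e-22)/1 = 8.728e-22 J/K

8.728e-22


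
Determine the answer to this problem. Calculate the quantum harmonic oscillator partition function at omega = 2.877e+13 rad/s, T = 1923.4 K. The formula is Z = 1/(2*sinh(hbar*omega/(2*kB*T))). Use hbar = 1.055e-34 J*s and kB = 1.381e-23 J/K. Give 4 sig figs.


Step 1: Compute x = hbar*omega/(kB*T) = 1.055e-34*2.877e+13/(1.381e-23*1923.4) = 0.1143
Step 2: x/2 = 0.05713
Step 3: sinh(x/2) = 0.05717
Step 4: Z = 1/(2*0.05717) = 8.747

8.747


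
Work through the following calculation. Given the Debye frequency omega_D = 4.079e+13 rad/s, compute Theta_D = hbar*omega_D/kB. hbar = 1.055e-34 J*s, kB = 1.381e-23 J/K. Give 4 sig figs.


Step 1: hbar*omega_D = 1.055e-34 * 4.079e+13 = 4.303e-21 J
Step 2: Theta_D = 4.303e-21 / 1.381e-23
Step 3: Theta_D = 311.6 K

311.6


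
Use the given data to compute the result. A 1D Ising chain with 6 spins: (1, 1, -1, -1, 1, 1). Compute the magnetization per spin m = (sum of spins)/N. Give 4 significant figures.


Step 1: Count up spins (+1): 4, down spins (-1): 2
Step 2: Total magnetization M = 4 - 2 = 2
Step 3: m = M/N = 2/6 = 0.3333

0.3333


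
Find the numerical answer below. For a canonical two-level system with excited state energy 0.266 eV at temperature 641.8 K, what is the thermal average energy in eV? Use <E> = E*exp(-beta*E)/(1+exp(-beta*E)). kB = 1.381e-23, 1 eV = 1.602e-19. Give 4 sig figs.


Step 1: beta*E = 0.266*1.602e-19/(1.381e-23*641.8) = 4.808
Step 2: exp(-beta*E) = 0.008165
Step 3: <E> = 0.266*0.008165/(1+0.008165) = 0.002154 eV

0.002154


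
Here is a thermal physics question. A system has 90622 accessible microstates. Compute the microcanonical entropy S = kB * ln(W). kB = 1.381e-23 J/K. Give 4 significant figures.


Step 1: ln(W) = ln(90622) = 11.41
Step 2: S = kB * ln(W) = 1.381e-23 * 11.41
Step 3: S = 1.576e-22 J/K

1.576e-22


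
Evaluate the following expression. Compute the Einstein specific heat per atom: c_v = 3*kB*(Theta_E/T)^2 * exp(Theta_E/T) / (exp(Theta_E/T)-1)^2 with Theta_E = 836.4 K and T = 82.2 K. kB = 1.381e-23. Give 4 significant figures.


Step 1: x = Theta_E/T = 836.4/82.2 = 10.18
Step 2: x^2 = 103.5
Step 3: exp(x) = 2.624e+04
Step 4: c_v = 3*1.381e-23*103.5*2.624e+04/(2.624e+04-1)^2 = 1.635e-25

1.635e-25


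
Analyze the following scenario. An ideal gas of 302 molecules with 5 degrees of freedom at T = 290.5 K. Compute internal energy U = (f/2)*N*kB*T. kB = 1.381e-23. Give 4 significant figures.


Step 1: f/2 = 5/2 = 2.5
Step 2: N*kB*T = 302*1.381e-23*290.5 = 1.212e-18
Step 3: U = 2.5 * 1.212e-18 = 3.029e-18 J

3.029e-18


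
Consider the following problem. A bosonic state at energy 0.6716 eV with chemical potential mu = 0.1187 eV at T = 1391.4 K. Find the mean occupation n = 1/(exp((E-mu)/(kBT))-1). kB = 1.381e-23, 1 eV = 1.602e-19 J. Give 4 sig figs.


Step 1: (E - mu) = 0.5529 eV
Step 2: x = (E-mu)*eV/(kB*T) = 0.5529*1.602e-19/(1.381e-23*1391.4) = 4.61
Step 3: exp(x) = 100.4
Step 4: n = 1/(exp(x)-1) = 0.01006

0.01006


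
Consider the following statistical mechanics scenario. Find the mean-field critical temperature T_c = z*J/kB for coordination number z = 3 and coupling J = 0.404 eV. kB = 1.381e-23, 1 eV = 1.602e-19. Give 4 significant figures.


Step 1: z*J = 3*0.404 = 1.212 eV
Step 2: Convert to Joules: 1.212*1.602e-19 = 1.942e-19 J
Step 3: T_c = 1.942e-19 / 1.381e-23 = 1.406e+04 K

1.406e+04


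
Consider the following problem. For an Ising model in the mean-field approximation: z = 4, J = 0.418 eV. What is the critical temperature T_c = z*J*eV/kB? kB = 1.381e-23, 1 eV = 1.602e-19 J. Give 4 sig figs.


Step 1: z*J = 4*0.418 = 1.672 eV
Step 2: Convert to Joules: 1.672*1.602e-19 = 2.679e-19 J
Step 3: T_c = 2.679e-19 / 1.381e-23 = 1.94e+04 K

1.94e+04


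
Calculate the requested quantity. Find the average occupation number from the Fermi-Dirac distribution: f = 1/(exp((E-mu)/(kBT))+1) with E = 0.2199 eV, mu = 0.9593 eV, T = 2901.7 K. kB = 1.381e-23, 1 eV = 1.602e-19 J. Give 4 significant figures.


Step 1: (E - mu) = 0.2199 - 0.9593 = -0.7394 eV
Step 2: Convert: (E-mu)*eV = -1.185e-19 J
Step 3: x = (E-mu)*eV/(kB*T) = -2.956
Step 4: f = 1/(exp(-2.956)+1) = 0.9505

0.9505


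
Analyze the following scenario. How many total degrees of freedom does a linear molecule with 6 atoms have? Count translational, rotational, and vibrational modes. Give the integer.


Step 1: Translational DOF = 3
Step 2: Rotational DOF (linear) = 2
Step 3: Vibrational DOF = 3*6 - 5 = 13
Step 4: Total = 3 + 2 + 13 = 18

18


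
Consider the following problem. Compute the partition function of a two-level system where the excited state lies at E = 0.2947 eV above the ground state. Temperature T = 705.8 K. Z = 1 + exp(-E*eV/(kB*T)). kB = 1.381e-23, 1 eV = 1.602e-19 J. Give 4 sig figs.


Step 1: Compute beta*E = E*eV/(kB*T) = 0.2947*1.602e-19/(1.381e-23*705.8) = 4.844
Step 2: exp(-beta*E) = exp(-4.844) = 0.007879
Step 3: Z = 1 + 0.007879 = 1.008

1.008


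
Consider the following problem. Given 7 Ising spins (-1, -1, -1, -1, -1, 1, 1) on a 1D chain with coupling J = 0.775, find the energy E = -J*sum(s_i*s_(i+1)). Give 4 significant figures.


Step 1: Nearest-neighbor products: 1, 1, 1, 1, -1, 1
Step 2: Sum of products = 4
Step 3: E = -0.775 * 4 = -3.1

-3.1


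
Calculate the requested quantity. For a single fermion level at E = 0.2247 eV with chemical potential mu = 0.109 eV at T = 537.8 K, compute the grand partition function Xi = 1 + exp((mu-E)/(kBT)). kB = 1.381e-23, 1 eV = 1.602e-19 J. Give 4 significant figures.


Step 1: (mu - E) = 0.109 - 0.2247 = -0.1157 eV
Step 2: x = (mu-E)*eV/(kB*T) = -0.1157*1.602e-19/(1.381e-23*537.8) = -2.496
Step 3: exp(x) = 0.08244
Step 4: Xi = 1 + 0.08244 = 1.082

1.082


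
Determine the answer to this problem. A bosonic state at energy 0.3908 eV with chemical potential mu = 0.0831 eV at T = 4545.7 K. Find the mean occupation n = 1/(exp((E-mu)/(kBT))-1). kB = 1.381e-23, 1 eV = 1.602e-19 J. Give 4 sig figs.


Step 1: (E - mu) = 0.3077 eV
Step 2: x = (E-mu)*eV/(kB*T) = 0.3077*1.602e-19/(1.381e-23*4545.7) = 0.7852
Step 3: exp(x) = 2.193
Step 4: n = 1/(exp(x)-1) = 0.8383

0.8383


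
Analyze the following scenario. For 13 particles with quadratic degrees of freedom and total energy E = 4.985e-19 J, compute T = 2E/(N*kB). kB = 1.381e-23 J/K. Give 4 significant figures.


Step 1: Numerator = 2*E = 2*4.985e-19 = 9.97e-19 J
Step 2: Denominator = N*kB = 13*1.381e-23 = 1.795e-22
Step 3: T = 9.97e-19 / 1.795e-22 = 5553 K

5553


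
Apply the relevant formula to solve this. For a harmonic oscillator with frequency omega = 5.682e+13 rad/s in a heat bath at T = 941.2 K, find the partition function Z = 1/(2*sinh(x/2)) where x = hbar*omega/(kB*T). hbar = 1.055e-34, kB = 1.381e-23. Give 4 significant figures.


Step 1: Compute x = hbar*omega/(kB*T) = 1.055e-34*5.682e+13/(1.381e-23*941.2) = 0.4612
Step 2: x/2 = 0.2306
Step 3: sinh(x/2) = 0.2326
Step 4: Z = 1/(2*0.2326) = 2.149

2.149


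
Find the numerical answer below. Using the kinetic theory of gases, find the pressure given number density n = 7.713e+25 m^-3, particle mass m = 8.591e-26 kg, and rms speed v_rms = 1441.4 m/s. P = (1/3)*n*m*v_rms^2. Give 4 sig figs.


Step 1: v_rms^2 = 1441.4^2 = 2.078e+06
Step 2: n*m = 7.713e+25*8.591e-26 = 6.626
Step 3: P = (1/3)*6.626*2.078e+06 = 4.589e+06 Pa

4.589e+06


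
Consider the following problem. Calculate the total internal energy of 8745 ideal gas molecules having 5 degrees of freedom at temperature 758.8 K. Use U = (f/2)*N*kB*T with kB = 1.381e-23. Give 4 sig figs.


Step 1: f/2 = 5/2 = 2.5
Step 2: N*kB*T = 8745*1.381e-23*758.8 = 9.164e-17
Step 3: U = 2.5 * 9.164e-17 = 2.291e-16 J

2.291e-16


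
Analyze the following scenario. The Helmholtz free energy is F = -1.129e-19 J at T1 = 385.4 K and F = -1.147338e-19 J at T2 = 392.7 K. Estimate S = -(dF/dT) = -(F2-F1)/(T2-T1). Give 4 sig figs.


Step 1: dF = F2 - F1 = -1.147338e-19 - (-1.129e-19) = -1.8338e-21 J
Step 2: dT = T2 - T1 = 392.7 - 385.4 = 7.3 K
Step 3: S = -dF/dT = -(-1.8338e-21)/7.3 = 2.512e-22 J/K

2.512e-22


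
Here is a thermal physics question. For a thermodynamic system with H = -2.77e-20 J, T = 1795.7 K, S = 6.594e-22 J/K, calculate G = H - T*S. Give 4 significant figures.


Step 1: T*S = 1795.7 * 6.594e-22 = 1.184e-18 J
Step 2: G = H - T*S = -2.77e-20 - 1.184e-18
Step 3: G = -1.212e-18 J

-1.212e-18


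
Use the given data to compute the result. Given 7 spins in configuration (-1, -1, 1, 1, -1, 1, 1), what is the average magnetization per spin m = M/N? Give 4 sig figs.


Step 1: Count up spins (+1): 4, down spins (-1): 3
Step 2: Total magnetization M = 4 - 3 = 1
Step 3: m = M/N = 1/7 = 0.1429

0.1429


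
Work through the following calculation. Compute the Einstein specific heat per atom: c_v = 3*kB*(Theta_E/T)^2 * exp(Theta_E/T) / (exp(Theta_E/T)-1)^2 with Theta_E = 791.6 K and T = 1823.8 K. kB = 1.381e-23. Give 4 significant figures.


Step 1: x = Theta_E/T = 791.6/1823.8 = 0.434
Step 2: x^2 = 0.1884
Step 3: exp(x) = 1.543
Step 4: c_v = 3*1.381e-23*0.1884*1.543/(1.543-1)^2 = 4.079e-23

4.079e-23


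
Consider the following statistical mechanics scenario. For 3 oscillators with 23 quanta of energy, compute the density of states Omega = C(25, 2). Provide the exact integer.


Step 1: Use binomial coefficient C(25, 2)
Step 2: Numerator = 25! / 23!
Step 3: Denominator = 2!
Step 4: Omega = 300

300


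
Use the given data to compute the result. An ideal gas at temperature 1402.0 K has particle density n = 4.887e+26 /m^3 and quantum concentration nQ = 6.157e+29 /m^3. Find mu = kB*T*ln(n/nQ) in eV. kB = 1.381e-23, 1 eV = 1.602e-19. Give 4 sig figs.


Step 1: n/nQ = 4.887e+26/6.157e+29 = 0.0007937
Step 2: ln(n/nQ) = -7.139
Step 3: mu = kB*T*ln(n/nQ) = 1.936e-20*-7.139 = -1.382e-19 J
Step 4: Convert to eV: -1.382e-19/1.602e-19 = -0.8628 eV

-0.8628


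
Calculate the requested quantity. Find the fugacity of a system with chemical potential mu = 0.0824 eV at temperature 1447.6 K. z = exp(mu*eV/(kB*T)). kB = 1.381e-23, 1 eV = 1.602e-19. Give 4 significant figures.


Step 1: Convert mu to Joules: 0.0824*1.602e-19 = 1.32e-20 J
Step 2: kB*T = 1.381e-23*1447.6 = 1.999e-20 J
Step 3: mu/(kB*T) = 0.6603
Step 4: z = exp(0.6603) = 1.935

1.935


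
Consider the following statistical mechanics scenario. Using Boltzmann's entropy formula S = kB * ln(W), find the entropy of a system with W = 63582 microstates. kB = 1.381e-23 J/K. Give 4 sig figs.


Step 1: ln(W) = ln(63582) = 11.06
Step 2: S = kB * ln(W) = 1.381e-23 * 11.06
Step 3: S = 1.527e-22 J/K

1.527e-22


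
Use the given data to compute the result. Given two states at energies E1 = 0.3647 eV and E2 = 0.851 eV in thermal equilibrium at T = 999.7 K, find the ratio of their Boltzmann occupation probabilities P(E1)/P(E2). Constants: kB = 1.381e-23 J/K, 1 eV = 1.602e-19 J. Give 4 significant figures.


Step 1: Compute energy difference dE = E1 - E2 = 0.3647 - 0.851 = -0.4863 eV
Step 2: Convert to Joules: dE_J = -0.4863 * 1.602e-19 = -7.791e-20 J
Step 3: Compute exponent = -dE_J / (kB * T) = -(-7.791e-20) / (1.381e-23 * 999.7) = 5.643
Step 4: P(E1)/P(E2) = exp(5.643) = 282.3

282.3


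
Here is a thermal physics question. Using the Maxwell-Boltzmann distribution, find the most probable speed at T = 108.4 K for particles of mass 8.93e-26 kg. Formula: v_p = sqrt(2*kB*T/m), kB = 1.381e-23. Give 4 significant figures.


Step 1: Numerator = 2*kB*T = 2*1.381e-23*108.4 = 2.994e-21
Step 2: Ratio = 2.994e-21 / 8.93e-26 = 3.353e+04
Step 3: v_p = sqrt(3.353e+04) = 183.1 m/s

183.1


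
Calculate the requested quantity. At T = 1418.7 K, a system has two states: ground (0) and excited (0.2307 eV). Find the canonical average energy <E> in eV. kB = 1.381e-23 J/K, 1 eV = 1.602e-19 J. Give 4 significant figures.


Step 1: beta*E = 0.2307*1.602e-19/(1.381e-23*1418.7) = 1.886
Step 2: exp(-beta*E) = 0.1516
Step 3: <E> = 0.2307*0.1516/(1+0.1516) = 0.03037 eV

0.03037


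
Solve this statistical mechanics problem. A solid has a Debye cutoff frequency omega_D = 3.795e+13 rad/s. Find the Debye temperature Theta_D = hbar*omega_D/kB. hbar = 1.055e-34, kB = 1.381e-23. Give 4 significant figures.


Step 1: hbar*omega_D = 1.055e-34 * 3.795e+13 = 4.004e-21 J
Step 2: Theta_D = 4.004e-21 / 1.381e-23
Step 3: Theta_D = 289.9 K

289.9


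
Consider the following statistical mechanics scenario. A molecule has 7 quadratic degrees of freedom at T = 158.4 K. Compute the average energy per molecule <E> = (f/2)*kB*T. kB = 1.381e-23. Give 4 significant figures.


Step 1: f/2 = 7/2 = 3.5
Step 2: kB*T = 1.381e-23 * 158.4 = 2.188e-21
Step 3: <E> = 3.5 * 2.188e-21 = 7.656e-21 J

7.656e-21


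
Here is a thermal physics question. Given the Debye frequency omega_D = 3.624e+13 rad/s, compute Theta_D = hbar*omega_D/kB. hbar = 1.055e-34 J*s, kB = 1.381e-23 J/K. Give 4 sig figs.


Step 1: hbar*omega_D = 1.055e-34 * 3.624e+13 = 3.823e-21 J
Step 2: Theta_D = 3.823e-21 / 1.381e-23
Step 3: Theta_D = 276.9 K

276.9


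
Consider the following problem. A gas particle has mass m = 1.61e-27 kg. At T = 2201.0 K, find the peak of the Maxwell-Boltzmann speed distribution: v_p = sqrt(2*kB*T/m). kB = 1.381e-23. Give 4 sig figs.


Step 1: Numerator = 2*kB*T = 2*1.381e-23*2201.0 = 6.079e-20
Step 2: Ratio = 6.079e-20 / 1.61e-27 = 3.776e+07
Step 3: v_p = sqrt(3.776e+07) = 6145 m/s

6145


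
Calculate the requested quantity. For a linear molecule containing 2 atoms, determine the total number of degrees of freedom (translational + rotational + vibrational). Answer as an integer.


Step 1: Translational DOF = 3
Step 2: Rotational DOF (linear) = 2
Step 3: Vibrational DOF = 3*2 - 5 = 1
Step 4: Total = 3 + 2 + 1 = 6

6


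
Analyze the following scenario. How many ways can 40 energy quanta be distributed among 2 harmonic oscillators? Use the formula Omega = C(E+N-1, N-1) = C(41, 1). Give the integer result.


Step 1: Use binomial coefficient C(41, 1)
Step 2: Numerator = 41! / 40!
Step 3: Denominator = 1!
Step 4: Omega = 41

41


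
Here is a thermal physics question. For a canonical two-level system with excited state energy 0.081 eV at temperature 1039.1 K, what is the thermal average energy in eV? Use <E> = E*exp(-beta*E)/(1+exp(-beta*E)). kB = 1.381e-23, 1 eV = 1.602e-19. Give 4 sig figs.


Step 1: beta*E = 0.081*1.602e-19/(1.381e-23*1039.1) = 0.9043
Step 2: exp(-beta*E) = 0.4048
Step 3: <E> = 0.081*0.4048/(1+0.4048) = 0.02334 eV

0.02334


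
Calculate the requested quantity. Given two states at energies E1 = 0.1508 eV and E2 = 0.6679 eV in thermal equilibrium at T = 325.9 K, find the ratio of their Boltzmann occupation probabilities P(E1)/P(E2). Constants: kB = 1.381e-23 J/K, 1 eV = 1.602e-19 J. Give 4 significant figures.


Step 1: Compute energy difference dE = E1 - E2 = 0.1508 - 0.6679 = -0.5171 eV
Step 2: Convert to Joules: dE_J = -0.5171 * 1.602e-19 = -8.284e-20 J
Step 3: Compute exponent = -dE_J / (kB * T) = -(-8.284e-20) / (1.381e-23 * 325.9) = 18.41
Step 4: P(E1)/P(E2) = exp(18.41) = 9.854e+07

9.854e+07


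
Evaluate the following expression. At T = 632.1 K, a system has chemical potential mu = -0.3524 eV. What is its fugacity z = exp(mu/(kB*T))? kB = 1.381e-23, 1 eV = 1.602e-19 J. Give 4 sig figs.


Step 1: Convert mu to Joules: -0.3524*1.602e-19 = -5.645e-20 J
Step 2: kB*T = 1.381e-23*632.1 = 8.729e-21 J
Step 3: mu/(kB*T) = -6.467
Step 4: z = exp(-6.467) = 0.001554

0.001554


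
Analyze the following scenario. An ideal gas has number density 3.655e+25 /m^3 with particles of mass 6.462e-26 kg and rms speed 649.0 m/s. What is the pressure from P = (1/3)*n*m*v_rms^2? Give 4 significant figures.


Step 1: v_rms^2 = 649.0^2 = 4.212e+05
Step 2: n*m = 3.655e+25*6.462e-26 = 2.362
Step 3: P = (1/3)*2.362*4.212e+05 = 3.316e+05 Pa

3.316e+05


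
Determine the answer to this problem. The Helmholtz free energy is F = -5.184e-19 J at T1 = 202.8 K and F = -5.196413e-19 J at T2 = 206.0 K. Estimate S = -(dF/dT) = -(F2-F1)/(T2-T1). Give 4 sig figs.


Step 1: dF = F2 - F1 = -5.196413e-19 - (-5.184e-19) = -1.2413e-21 J
Step 2: dT = T2 - T1 = 206.0 - 202.8 = 3.2 K
Step 3: S = -dF/dT = -(-1.2413e-21)/3.2 = 3.879e-22 J/K

3.879e-22


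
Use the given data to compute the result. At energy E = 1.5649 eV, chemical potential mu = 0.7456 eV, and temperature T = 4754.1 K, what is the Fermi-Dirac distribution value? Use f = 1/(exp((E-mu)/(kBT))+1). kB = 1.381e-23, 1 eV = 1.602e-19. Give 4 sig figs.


Step 1: (E - mu) = 1.5649 - 0.7456 = 0.8193 eV
Step 2: Convert: (E-mu)*eV = 1.313e-19 J
Step 3: x = (E-mu)*eV/(kB*T) = 1.999
Step 4: f = 1/(exp(1.999)+1) = 0.1193

0.1193


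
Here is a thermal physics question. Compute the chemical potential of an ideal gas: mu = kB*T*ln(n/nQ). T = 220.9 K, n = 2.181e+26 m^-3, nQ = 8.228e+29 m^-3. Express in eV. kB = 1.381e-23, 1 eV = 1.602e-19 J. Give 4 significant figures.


Step 1: n/nQ = 2.181e+26/8.228e+29 = 0.0002651
Step 2: ln(n/nQ) = -8.236
Step 3: mu = kB*T*ln(n/nQ) = 3.051e-21*-8.236 = -2.512e-20 J
Step 4: Convert to eV: -2.512e-20/1.602e-19 = -0.1568 eV

-0.1568


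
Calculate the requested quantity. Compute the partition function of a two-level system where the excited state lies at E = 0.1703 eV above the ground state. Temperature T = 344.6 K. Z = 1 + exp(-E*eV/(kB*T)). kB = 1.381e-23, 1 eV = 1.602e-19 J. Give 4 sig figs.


Step 1: Compute beta*E = E*eV/(kB*T) = 0.1703*1.602e-19/(1.381e-23*344.6) = 5.733
Step 2: exp(-beta*E) = exp(-5.733) = 0.003238
Step 3: Z = 1 + 0.003238 = 1.003

1.003


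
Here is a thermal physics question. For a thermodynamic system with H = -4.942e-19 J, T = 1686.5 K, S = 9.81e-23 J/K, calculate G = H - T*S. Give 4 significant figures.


Step 1: T*S = 1686.5 * 9.81e-23 = 1.654e-19 J
Step 2: G = H - T*S = -4.942e-19 - 1.654e-19
Step 3: G = -6.596e-19 J

-6.596e-19
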